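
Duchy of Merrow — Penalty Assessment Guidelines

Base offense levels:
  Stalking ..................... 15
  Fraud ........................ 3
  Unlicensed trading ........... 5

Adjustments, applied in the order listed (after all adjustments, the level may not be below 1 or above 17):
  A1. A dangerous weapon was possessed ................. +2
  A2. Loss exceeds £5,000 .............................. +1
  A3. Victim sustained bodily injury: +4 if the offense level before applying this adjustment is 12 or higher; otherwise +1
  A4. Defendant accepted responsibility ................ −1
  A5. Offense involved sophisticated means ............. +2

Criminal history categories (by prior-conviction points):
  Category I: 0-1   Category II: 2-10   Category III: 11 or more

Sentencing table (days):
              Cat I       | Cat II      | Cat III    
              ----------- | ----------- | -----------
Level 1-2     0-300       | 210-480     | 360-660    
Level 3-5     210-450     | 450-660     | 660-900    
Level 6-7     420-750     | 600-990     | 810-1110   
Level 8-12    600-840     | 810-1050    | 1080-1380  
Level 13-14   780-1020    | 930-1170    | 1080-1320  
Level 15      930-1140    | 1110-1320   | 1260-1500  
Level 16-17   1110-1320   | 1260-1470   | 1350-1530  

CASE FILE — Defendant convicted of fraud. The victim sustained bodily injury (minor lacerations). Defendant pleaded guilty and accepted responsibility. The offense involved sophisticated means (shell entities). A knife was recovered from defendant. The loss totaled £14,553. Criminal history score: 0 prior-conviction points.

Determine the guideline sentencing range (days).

600-840 days

Base offense level for fraud: 3.
A1 applies: 3 + 2 = 5.
A2 applies: 5 + 1 = 6.
A3 applies (level before this adjustment is 6 < 12, so +1): 6 + 1 = 7.
A4 applies: 7 − 1 = 6.
A5 applies: 6 + 2 = 8.
Final offense level: 8.
Criminal history: 0 prior points → Category I (0-1).
Level 8 falls in the 8-12 band.
Grid: Level 8-12 × Category I = 600-840 days.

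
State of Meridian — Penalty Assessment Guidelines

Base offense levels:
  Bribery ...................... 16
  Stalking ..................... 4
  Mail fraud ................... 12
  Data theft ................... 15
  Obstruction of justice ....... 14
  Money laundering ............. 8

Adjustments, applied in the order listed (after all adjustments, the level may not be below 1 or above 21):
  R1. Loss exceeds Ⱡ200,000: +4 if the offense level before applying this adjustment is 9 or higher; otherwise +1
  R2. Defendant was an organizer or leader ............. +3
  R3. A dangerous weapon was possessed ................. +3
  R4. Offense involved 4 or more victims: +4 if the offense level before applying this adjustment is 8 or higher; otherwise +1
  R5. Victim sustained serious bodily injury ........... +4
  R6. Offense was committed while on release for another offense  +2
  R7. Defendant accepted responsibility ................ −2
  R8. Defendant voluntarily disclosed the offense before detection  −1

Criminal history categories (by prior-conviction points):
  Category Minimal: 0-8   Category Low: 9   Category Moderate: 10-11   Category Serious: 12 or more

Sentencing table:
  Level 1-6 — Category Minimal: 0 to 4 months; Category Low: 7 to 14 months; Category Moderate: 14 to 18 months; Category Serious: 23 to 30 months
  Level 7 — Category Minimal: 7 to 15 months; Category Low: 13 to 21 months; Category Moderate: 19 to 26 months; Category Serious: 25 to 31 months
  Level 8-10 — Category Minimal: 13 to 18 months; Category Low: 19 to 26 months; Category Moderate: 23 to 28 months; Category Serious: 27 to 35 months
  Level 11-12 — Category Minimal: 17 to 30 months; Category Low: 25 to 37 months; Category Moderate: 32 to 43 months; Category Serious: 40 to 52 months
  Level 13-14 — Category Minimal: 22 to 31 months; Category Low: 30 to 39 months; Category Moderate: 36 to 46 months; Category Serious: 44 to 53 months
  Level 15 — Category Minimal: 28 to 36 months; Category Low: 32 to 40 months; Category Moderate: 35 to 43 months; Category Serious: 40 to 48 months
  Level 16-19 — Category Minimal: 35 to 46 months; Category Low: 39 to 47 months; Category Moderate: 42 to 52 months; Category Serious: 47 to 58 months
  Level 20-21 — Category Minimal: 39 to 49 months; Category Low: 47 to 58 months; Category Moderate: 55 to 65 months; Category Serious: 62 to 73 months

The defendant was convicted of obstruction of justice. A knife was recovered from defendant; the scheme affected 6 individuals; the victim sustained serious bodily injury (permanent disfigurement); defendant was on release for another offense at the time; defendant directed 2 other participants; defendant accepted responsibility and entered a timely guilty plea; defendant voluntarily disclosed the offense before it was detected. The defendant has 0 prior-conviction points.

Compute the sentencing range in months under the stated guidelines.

Base offense level for obstruction of justice: 14.
R1 does not apply.
R2 applies: 14 + 3 = 17.
R3 applies: 17 + 3 = 20.
R4 applies (level before this adjustment is 20 ≥ 8, so +4): 20 + 4 = 24.
R5 applies: 24 + 4 = 28.
R6 applies: 28 + 2 = 30.
R7 applies: 30 − 2 = 28.
R8 applies: 28 − 1 = 27.
Level 27 exceeds the maximum of 21; capped at 21.
Final offense level: 21.
Criminal history: 0 prior points → Category Minimal (0-8).
Level 21 falls in the 20-21 band.
Grid: Level 20-21 × Category Minimal = 39-49 months.

39-49 months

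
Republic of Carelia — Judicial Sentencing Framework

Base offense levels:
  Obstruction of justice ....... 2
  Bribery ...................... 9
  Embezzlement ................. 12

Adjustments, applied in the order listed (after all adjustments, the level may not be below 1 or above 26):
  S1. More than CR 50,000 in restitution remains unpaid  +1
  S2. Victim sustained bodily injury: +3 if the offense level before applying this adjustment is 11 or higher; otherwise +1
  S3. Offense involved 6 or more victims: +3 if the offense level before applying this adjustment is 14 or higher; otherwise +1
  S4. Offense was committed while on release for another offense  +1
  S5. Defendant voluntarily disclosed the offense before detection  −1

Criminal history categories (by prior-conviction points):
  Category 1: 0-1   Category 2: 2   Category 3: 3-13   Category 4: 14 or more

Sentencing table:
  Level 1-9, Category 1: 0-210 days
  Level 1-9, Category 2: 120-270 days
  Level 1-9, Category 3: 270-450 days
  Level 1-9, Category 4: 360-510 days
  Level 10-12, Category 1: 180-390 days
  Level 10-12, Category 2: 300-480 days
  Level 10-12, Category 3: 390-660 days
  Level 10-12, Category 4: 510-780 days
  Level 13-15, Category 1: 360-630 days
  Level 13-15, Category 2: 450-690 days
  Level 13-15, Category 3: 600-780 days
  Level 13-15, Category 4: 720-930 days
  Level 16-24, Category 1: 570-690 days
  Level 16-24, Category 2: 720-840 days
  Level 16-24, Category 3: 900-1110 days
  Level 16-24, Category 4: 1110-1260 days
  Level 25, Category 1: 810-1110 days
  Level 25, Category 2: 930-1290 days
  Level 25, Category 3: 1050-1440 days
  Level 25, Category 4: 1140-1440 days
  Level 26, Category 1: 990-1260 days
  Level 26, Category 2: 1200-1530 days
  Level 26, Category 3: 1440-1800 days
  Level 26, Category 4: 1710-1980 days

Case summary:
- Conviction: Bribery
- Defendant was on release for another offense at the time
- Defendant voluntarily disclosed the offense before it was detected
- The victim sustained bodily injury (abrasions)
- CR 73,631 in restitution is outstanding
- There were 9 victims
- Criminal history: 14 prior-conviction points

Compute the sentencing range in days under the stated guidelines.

Base offense level for bribery: 9.
S1 applies: 9 + 1 = 10.
S2 applies (level before this adjustment is 10 < 11, so +1): 10 + 1 = 11.
S3 applies (level before this adjustment is 11 < 14, so +1): 11 + 1 = 12.
S4 applies: 12 + 1 = 13.
S5 applies: 13 − 1 = 12.
Final offense level: 12.
Criminal history: 14 prior points → Category 4 (14+).
Level 12 falls in the 10-12 band.
Grid: Level 10-12 × Category 4 = 510-780 days.

510-780 days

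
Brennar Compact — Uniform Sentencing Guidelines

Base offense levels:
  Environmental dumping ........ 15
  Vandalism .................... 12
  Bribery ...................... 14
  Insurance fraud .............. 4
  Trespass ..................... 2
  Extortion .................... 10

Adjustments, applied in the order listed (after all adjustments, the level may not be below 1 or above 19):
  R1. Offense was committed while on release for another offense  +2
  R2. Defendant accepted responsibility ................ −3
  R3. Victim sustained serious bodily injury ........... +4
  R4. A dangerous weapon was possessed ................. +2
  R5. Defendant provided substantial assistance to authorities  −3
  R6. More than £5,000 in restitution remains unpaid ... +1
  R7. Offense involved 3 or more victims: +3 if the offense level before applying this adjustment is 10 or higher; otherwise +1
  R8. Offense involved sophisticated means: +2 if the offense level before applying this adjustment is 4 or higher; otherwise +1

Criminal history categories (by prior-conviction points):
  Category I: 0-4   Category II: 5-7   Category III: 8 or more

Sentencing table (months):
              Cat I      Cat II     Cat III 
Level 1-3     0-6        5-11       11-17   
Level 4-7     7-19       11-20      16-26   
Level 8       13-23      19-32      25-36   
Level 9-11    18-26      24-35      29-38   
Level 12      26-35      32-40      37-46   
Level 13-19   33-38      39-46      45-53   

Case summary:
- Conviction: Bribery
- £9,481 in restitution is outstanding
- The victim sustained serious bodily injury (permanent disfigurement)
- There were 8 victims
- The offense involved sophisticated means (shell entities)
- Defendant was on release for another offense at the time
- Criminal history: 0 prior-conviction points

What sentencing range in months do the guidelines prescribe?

Base offense level for bribery: 14.
R1 applies: 14 + 2 = 16.
R2 does not apply.
R3 applies: 16 + 4 = 20.
R5 does not apply.
R6 applies: 20 + 1 = 21.
R7 applies (level before this adjustment is 21 ≥ 10, so +3): 21 + 3 = 24.
R8 applies (level before this adjustment is 24 ≥ 4, so +2): 24 + 2 = 26.
Level 26 exceeds the maximum of 19; capped at 19.
Final offense level: 19.
Criminal history: 0 prior points → Category I (0-4).
Level 19 falls in the 13-19 band.
Grid: Level 13-19 × Category I = 33-38 months.

33-38 months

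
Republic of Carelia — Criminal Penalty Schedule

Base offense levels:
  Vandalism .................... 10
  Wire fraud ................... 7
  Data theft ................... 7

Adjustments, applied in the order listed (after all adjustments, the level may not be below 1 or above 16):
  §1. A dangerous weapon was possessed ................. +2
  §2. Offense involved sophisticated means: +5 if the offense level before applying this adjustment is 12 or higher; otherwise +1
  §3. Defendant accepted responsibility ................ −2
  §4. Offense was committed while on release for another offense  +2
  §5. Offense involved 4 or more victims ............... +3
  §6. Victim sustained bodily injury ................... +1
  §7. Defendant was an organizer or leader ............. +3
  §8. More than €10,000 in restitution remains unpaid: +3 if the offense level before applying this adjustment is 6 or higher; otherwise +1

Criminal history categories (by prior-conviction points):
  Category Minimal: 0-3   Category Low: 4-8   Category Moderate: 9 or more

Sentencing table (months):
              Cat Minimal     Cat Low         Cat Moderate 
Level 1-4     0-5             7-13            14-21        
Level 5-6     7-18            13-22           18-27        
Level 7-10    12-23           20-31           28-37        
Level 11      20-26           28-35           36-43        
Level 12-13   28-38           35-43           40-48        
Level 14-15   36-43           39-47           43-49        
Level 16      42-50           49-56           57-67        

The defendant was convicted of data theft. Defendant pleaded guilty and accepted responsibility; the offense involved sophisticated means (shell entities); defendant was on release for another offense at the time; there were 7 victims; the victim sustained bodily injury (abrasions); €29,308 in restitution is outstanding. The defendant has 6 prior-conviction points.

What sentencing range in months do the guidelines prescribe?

Base offense level for data theft: 7.
§1 does not apply.
§2 applies (level before this adjustment is 7 < 12, so +1): 7 + 1 = 8.
§3 applies: 8 − 2 = 6.
§4 applies: 6 + 2 = 8.
§5 applies: 8 + 3 = 11.
§6 applies: 11 + 1 = 12.
§8 applies (level before this adjustment is 12 ≥ 6, so +3): 12 + 3 = 15.
Final offense level: 15.
Criminal history: 6 prior points → Category Low (4-8).
Level 15 falls in the 14-15 band.
Grid: Level 14-15 × Category Low = 39-47 months.

39-47 months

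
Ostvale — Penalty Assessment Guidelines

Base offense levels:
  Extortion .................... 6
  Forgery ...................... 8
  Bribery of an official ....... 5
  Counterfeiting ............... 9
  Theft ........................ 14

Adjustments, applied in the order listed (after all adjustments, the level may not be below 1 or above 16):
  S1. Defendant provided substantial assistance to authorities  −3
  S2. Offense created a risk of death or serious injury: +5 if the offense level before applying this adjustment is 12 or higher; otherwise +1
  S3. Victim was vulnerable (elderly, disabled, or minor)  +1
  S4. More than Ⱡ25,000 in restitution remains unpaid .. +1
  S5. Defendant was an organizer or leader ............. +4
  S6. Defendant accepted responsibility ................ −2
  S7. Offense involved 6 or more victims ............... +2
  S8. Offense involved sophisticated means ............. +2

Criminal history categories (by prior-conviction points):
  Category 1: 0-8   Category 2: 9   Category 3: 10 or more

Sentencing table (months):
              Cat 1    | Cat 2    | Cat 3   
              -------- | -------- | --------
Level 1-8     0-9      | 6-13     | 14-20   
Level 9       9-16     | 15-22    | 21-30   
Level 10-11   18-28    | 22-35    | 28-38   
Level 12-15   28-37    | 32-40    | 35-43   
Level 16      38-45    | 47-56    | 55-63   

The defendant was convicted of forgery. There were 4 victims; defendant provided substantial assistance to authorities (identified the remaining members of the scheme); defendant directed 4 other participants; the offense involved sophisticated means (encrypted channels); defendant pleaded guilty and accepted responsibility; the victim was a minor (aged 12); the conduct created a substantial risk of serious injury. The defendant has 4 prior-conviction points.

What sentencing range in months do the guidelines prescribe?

18-28 months

Base offense level for forgery: 8.
S1 applies: 8 − 3 = 5.
S2 applies (level before this adjustment is 5 < 12, so +1): 5 + 1 = 6.
S3 applies: 6 + 1 = 7.
S4 does not apply.
S5 applies: 7 + 4 = 11.
S6 applies: 11 − 2 = 9.
S8 applies: 9 + 2 = 11.
Final offense level: 11.
Criminal history: 4 prior points → Category 1 (0-8).
Level 11 falls in the 10-11 band.
Grid: Level 10-11 × Category 1 = 18-28 months.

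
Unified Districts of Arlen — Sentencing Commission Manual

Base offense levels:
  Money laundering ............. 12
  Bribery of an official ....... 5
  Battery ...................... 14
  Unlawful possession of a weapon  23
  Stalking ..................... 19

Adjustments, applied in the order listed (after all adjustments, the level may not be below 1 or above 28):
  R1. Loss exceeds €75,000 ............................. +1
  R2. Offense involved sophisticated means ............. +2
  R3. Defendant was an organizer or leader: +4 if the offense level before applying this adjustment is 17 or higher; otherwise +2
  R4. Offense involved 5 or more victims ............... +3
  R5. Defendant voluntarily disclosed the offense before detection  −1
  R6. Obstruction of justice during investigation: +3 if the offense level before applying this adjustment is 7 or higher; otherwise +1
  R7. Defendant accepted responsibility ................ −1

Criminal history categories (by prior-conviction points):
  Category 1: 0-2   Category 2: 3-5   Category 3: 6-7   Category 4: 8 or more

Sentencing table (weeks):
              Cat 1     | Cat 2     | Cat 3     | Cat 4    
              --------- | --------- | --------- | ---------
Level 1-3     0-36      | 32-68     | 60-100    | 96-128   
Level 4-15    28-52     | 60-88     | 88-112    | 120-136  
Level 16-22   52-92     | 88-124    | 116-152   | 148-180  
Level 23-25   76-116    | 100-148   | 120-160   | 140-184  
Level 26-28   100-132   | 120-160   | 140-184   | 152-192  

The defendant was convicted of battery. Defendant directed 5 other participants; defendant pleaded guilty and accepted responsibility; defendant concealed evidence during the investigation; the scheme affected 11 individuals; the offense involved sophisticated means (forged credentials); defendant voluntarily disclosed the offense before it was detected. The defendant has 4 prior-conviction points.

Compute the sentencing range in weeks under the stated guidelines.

Base offense level for battery: 14.
R1 does not apply.
R2 applies: 14 + 2 = 16.
R3 applies (level before this adjustment is 16 < 17, so +2): 16 + 2 = 18.
R4 applies: 18 + 3 = 21.
R5 applies: 21 − 1 = 20.
R6 applies (level before this adjustment is 20 ≥ 7, so +3): 20 + 3 = 23.
R7 applies: 23 − 1 = 22.
Final offense level: 22.
Criminal history: 4 prior points → Category 2 (3-5).
Level 22 falls in the 16-22 band.
Grid: Level 16-22 × Category 2 = 88-124 weeks.

88-124 weeks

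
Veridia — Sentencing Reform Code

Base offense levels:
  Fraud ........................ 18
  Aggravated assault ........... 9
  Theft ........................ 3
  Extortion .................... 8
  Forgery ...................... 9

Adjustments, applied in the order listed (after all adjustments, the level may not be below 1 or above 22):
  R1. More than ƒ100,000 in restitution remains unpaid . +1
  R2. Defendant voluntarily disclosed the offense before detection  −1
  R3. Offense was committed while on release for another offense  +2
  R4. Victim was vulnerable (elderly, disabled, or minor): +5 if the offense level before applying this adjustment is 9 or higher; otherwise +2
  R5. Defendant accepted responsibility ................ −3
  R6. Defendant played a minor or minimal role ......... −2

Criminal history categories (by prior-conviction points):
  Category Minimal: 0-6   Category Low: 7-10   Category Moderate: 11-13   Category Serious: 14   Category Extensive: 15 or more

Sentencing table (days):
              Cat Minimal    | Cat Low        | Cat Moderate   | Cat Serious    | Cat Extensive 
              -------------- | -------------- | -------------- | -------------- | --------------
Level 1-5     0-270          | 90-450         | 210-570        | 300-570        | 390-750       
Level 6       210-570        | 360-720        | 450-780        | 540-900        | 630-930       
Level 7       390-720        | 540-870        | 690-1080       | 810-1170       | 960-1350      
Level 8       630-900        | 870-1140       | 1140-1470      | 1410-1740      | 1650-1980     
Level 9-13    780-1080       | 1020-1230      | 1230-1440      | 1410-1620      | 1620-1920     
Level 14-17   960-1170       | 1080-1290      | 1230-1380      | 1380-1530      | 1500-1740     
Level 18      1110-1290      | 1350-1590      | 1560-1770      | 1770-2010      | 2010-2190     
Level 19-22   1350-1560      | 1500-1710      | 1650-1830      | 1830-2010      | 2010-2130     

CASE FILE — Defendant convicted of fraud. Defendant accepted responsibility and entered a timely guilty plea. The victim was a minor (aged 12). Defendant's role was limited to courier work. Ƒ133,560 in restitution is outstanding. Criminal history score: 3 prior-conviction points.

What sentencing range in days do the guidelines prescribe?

Base offense level for fraud: 18.
R1 applies: 18 + 1 = 19.
R2 does not apply.
R4 applies (level before this adjustment is 19 ≥ 9, so +5): 19 + 5 = 24.
R5 applies: 24 − 3 = 21.
R6 applies: 21 − 2 = 19.
Final offense level: 19.
Criminal history: 3 prior points → Category Minimal (0-6).
Level 19 falls in the 19-22 band.
Grid: Level 19-22 × Category Minimal = 1350-1560 days.

1350-1560 days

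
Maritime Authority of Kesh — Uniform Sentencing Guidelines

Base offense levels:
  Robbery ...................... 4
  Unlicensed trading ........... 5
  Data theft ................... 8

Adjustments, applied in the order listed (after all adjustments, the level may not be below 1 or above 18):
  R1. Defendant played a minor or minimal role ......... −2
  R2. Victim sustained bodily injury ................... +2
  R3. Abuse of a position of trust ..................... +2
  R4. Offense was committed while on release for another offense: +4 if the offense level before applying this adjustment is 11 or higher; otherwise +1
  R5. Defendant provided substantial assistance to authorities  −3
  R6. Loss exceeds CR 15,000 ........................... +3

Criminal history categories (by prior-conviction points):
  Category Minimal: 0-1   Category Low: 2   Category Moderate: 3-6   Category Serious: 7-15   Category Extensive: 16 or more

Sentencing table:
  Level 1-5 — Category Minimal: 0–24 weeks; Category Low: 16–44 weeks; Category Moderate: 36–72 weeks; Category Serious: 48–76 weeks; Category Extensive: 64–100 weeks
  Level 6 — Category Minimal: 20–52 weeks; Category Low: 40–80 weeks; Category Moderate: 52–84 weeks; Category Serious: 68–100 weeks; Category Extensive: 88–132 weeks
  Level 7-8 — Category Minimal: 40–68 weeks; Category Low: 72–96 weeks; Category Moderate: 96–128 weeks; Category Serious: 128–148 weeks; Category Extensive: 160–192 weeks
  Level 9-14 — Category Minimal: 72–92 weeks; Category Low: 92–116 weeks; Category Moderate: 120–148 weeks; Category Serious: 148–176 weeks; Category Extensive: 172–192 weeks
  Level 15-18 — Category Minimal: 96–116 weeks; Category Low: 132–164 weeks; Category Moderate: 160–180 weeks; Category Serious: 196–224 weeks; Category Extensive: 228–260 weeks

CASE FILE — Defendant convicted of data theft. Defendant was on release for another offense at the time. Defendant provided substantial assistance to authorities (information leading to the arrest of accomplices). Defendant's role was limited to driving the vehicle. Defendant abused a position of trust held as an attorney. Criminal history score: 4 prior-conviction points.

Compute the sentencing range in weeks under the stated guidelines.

52-84 weeks

Base offense level for data theft: 8.
R1 applies: 8 − 2 = 6.
R2 does not apply.
R3 applies: 6 + 2 = 8.
R4 applies (level before this adjustment is 8 < 11, so +1): 8 + 1 = 9.
R5 applies: 9 − 3 = 6.
R6 does not apply.
Final offense level: 6.
Criminal history: 4 prior points → Category Moderate (3-6).
Level 6 falls in the 6 band.
Grid: Level 6 × Category Moderate = 52-84 weeks.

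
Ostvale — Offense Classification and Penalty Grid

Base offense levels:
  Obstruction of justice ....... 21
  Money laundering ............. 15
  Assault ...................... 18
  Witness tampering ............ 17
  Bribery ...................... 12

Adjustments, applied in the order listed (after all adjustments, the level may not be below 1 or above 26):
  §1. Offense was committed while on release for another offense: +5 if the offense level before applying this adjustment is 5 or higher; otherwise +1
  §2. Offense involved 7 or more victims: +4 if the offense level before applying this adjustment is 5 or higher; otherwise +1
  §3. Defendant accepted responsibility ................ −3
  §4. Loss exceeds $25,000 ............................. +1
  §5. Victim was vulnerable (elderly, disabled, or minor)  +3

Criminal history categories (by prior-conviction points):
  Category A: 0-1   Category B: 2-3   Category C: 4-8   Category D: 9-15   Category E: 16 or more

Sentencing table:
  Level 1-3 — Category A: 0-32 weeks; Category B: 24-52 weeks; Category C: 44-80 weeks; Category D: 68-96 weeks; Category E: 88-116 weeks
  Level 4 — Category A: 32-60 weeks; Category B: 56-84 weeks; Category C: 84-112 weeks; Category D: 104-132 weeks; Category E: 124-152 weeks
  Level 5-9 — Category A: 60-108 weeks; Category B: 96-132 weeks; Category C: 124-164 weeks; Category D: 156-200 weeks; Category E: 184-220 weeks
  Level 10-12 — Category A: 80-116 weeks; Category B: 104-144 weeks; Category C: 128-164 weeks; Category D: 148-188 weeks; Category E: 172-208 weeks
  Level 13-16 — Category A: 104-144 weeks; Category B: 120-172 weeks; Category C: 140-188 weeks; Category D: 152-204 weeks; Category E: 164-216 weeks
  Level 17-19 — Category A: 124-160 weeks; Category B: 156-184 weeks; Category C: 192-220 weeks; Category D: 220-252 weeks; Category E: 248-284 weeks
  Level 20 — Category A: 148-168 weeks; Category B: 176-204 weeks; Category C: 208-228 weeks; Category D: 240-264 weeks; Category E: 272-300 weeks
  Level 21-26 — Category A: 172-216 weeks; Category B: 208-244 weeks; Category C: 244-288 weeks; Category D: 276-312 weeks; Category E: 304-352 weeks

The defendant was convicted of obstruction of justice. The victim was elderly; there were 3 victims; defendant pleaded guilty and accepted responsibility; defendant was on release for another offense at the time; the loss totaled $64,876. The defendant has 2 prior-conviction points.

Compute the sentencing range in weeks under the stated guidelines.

208-244 weeks

Base offense level for obstruction of justice: 21.
§1 applies (level before this adjustment is 21 ≥ 5, so +5): 21 + 5 = 26.
§3 applies: 26 − 3 = 23.
§4 applies: 23 + 1 = 24.
§5 applies: 24 + 3 = 27.
Level 27 exceeds the maximum of 26; capped at 26.
Final offense level: 26.
Criminal history: 2 prior points → Category B (2-3).
Level 26 falls in the 21-26 band.
Grid: Level 21-26 × Category B = 208-244 weeks.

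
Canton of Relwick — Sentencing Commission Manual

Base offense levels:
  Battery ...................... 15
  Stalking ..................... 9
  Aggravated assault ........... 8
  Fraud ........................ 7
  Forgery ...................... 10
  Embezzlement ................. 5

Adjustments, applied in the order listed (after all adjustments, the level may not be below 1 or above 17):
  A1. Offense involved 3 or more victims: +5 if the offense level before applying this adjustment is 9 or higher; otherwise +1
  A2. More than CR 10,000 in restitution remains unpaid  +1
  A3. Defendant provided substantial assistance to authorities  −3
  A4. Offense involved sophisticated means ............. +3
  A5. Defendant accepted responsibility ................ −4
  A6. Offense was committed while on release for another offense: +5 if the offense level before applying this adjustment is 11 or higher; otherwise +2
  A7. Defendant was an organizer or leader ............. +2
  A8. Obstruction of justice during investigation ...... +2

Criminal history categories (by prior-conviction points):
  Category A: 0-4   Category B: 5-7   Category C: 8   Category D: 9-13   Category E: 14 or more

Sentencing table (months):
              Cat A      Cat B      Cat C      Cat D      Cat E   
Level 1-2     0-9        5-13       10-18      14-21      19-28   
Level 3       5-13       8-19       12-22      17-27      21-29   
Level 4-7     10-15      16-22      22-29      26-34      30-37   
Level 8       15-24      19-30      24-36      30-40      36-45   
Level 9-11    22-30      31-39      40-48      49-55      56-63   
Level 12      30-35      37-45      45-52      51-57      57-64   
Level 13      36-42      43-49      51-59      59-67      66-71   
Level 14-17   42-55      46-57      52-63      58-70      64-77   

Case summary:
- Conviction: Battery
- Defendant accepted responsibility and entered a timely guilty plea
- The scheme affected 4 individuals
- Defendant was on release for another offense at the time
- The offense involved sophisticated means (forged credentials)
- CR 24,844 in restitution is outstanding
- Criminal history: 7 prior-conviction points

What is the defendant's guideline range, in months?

Base offense level for battery: 15.
A1 applies (level before this adjustment is 15 ≥ 9, so +5): 15 + 5 = 20.
A2 applies: 20 + 1 = 21.
A4 applies: 21 + 3 = 24.
A5 applies: 24 − 4 = 20.
A6 applies (level before this adjustment is 20 ≥ 11, so +5): 20 + 5 = 25.
Level 25 exceeds the maximum of 17; capped at 17.
Final offense level: 17.
Criminal history: 7 prior points → Category B (5-7).
Level 17 falls in the 14-17 band.
Grid: Level 14-17 × Category B = 46-57 months.

46-57 months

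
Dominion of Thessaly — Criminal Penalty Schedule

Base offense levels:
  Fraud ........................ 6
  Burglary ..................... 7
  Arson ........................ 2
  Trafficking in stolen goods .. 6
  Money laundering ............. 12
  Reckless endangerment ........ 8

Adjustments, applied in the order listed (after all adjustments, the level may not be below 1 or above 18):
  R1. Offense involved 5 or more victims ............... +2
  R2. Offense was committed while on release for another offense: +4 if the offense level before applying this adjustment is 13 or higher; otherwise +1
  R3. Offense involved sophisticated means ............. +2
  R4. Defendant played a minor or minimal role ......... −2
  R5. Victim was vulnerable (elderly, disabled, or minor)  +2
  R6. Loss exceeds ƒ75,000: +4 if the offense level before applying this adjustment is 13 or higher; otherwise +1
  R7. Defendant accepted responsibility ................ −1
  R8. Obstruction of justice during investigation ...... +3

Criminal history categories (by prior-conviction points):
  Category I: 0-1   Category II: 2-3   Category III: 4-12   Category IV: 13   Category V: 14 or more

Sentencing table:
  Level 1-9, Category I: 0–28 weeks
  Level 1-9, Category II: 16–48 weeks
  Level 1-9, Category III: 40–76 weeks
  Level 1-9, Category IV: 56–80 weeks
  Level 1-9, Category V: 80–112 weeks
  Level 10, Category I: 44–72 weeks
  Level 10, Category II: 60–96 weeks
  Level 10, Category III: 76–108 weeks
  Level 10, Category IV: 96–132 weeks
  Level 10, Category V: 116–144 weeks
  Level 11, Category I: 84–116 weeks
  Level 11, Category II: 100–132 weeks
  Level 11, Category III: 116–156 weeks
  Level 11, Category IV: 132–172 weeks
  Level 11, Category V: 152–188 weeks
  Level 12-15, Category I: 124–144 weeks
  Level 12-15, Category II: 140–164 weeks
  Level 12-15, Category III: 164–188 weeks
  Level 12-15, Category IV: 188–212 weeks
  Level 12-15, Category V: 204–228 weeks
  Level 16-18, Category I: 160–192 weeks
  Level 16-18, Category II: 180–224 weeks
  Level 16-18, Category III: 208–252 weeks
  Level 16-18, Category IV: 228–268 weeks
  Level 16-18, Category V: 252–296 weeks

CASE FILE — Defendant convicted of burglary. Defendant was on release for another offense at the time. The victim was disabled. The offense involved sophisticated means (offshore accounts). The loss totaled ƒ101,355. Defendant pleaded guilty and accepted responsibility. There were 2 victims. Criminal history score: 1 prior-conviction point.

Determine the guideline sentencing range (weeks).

124-144 weeks

Base offense level for burglary: 7.
R2 applies (level before this adjustment is 7 < 13, so +1): 7 + 1 = 8.
R3 applies: 8 + 2 = 10.
R4 does not apply.
R5 applies: 10 + 2 = 12.
R6 applies (level before this adjustment is 12 < 13, so +1): 12 + 1 = 13.
R7 applies: 13 − 1 = 12.
Final offense level: 12.
Criminal history: 1 prior point → Category I (0-1).
Level 12 falls in the 12-15 band.
Grid: Level 12-15 × Category I = 124-144 weeks.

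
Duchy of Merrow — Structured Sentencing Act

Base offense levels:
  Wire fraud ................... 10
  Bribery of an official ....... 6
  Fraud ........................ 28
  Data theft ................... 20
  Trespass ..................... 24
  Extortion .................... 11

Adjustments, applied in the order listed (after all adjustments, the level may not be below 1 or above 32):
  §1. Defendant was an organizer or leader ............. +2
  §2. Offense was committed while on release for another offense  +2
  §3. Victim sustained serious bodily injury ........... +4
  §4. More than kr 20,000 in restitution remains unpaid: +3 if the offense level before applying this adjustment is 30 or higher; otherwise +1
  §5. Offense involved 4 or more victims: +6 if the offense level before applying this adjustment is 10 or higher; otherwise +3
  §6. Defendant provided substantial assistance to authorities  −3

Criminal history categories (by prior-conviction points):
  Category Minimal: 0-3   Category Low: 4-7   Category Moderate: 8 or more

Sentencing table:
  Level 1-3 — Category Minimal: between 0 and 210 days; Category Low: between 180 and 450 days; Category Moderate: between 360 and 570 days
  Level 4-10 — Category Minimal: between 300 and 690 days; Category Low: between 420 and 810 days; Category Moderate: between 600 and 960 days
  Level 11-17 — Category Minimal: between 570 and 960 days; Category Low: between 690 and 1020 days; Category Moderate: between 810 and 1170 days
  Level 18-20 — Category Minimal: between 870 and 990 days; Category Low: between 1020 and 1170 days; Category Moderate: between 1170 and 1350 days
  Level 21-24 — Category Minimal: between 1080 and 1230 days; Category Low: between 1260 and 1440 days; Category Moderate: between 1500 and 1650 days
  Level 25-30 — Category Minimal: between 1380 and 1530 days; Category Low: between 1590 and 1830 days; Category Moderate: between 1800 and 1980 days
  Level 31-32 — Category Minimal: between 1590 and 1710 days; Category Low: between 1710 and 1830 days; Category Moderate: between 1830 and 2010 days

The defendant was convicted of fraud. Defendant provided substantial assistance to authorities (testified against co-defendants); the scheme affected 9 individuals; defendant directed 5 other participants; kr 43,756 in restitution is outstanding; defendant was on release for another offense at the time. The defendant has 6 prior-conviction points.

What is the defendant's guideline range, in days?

1710-1830 days

Base offense level for fraud: 28.
§1 applies: 28 + 2 = 30.
§2 applies: 30 + 2 = 32.
§4 applies (level before this adjustment is 32 ≥ 30, so +3): 32 + 3 = 35.
§5 applies (level before this adjustment is 35 ≥ 10, so +6): 35 + 6 = 41.
§6 applies: 41 − 3 = 38.
Level 38 exceeds the maximum of 32; capped at 32.
Final offense level: 32.
Criminal history: 6 prior points → Category Low (4-7).
Level 32 falls in the 31-32 band.
Grid: Level 31-32 × Category Low = 1710-1830 days.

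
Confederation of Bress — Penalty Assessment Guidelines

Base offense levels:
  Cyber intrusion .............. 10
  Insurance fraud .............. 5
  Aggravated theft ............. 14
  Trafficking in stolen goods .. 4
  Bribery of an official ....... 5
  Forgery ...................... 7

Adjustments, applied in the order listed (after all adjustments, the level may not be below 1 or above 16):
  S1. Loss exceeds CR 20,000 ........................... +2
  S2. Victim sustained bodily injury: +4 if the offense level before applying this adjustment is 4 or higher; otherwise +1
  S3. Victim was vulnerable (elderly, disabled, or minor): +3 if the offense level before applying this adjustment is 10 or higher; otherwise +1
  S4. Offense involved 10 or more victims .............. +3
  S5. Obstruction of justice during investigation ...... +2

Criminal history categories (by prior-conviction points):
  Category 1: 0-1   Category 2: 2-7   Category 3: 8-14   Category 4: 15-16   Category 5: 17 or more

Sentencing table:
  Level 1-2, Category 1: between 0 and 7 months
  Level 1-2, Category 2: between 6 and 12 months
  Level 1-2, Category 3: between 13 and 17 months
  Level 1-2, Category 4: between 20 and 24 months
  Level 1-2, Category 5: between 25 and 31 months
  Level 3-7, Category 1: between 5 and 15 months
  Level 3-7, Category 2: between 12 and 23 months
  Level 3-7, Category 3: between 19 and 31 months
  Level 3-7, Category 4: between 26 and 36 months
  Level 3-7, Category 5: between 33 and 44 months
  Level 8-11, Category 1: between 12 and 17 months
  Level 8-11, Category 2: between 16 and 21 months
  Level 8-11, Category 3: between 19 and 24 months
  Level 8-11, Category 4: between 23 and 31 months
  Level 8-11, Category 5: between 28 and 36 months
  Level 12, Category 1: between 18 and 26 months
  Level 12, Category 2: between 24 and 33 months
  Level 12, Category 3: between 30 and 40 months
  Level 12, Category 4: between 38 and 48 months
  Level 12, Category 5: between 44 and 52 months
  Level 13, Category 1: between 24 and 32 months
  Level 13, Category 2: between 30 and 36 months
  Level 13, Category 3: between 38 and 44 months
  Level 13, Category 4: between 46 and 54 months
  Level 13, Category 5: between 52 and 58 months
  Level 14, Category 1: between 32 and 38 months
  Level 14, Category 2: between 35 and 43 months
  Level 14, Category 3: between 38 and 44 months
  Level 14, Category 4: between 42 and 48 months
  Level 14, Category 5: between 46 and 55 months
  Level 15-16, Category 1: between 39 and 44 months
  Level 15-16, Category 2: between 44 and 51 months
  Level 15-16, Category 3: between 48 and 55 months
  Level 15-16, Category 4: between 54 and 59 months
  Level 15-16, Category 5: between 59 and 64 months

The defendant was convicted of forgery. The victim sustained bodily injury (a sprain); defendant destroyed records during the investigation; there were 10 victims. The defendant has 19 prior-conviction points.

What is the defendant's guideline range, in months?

59-64 months

Base offense level for forgery: 7.
S1 does not apply.
S2 applies (level before this adjustment is 7 ≥ 4, so +4): 7 + 4 = 11.
S3 does not apply.
S4 applies: 11 + 3 = 14.
S5 applies: 14 + 2 = 16.
Final offense level: 16.
Criminal history: 19 prior points → Category 5 (17+).
Level 16 falls in the 15-16 band.
Grid: Level 15-16 × Category 5 = 59-64 months.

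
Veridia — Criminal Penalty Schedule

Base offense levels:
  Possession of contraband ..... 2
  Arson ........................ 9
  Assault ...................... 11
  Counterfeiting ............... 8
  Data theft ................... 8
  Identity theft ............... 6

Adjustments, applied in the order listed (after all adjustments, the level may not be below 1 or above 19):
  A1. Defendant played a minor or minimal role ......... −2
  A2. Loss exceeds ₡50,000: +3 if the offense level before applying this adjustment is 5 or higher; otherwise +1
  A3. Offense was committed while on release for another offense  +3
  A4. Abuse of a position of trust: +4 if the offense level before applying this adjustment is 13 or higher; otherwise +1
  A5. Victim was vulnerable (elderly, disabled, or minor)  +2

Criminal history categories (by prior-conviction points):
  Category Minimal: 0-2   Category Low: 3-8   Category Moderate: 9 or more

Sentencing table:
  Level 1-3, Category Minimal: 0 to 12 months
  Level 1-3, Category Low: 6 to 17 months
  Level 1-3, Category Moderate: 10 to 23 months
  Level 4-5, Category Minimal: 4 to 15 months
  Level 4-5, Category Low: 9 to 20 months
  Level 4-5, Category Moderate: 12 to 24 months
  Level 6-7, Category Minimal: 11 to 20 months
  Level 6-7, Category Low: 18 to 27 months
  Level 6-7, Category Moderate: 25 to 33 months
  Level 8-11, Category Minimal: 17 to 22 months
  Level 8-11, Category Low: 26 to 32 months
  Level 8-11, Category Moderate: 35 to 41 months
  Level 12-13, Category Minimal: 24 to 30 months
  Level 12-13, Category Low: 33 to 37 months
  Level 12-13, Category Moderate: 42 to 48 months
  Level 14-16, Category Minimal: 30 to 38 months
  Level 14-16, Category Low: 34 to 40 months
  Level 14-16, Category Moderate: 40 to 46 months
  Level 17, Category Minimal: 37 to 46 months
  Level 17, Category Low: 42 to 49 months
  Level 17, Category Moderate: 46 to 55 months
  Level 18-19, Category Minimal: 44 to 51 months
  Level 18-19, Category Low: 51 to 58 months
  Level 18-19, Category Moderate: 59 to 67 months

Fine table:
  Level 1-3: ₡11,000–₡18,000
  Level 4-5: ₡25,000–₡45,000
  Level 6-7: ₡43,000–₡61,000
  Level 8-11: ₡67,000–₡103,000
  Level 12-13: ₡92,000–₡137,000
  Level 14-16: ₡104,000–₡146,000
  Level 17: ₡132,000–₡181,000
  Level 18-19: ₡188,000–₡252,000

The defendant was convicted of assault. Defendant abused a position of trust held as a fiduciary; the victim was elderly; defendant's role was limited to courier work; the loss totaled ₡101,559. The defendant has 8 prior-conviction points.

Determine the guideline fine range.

Base offense level for assault: 11.
A1 applies: 11 − 2 = 9.
A2 applies (level before this adjustment is 9 ≥ 5, so +3): 9 + 3 = 12.
A4 applies (level before this adjustment is 12 < 13, so +1): 12 + 1 = 13.
A5 applies: 13 + 2 = 15.
Final offense level: 15.
Level 15 falls in the 14-16 band.
Fine table: Level 14-16 → ₡104,000–₡146,000.

₡104,000–₡146,000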